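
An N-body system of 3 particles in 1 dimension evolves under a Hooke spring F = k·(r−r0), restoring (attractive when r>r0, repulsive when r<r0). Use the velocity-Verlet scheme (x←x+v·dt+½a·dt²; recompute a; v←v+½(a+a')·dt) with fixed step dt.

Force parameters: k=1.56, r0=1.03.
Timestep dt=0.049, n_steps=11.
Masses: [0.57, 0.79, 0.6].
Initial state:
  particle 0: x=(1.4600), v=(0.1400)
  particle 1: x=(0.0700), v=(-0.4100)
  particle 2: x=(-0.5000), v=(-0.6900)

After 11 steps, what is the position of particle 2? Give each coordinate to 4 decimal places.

(-0.6641)

step 0: x0=(1.4600) x1=(0.0700) x2=(-0.5000)
step 1: x0=(1.4626) x1=(0.0519) x2=(-0.5323)
step 2: x0=(1.4564) x1=(0.0376) x2=(-0.5614)
step 3: x0=(1.4411) x1=(0.0273) x2=(-0.5871)
step 4: x0=(1.4168) x1=(0.0207) x2=(-0.6091)
step 5: x0=(1.3835) x1=(0.0178) x2=(-0.6273)
step 6: x0=(1.3415) x1=(0.0183) x2=(-0.6419)
step 7: x0=(1.2914) x1=(0.0220) x2=(-0.6528)
step 8: x0=(1.2337) x1=(0.0284) x2=(-0.6602)
step 9: x0=(1.1691) x1=(0.0373) x2=(-0.6644)
step 10: x0=(1.0986) x1=(0.0483) x2=(-0.6655)
step 11: x0=(1.0232) x1=(0.0608) x2=(-0.6641)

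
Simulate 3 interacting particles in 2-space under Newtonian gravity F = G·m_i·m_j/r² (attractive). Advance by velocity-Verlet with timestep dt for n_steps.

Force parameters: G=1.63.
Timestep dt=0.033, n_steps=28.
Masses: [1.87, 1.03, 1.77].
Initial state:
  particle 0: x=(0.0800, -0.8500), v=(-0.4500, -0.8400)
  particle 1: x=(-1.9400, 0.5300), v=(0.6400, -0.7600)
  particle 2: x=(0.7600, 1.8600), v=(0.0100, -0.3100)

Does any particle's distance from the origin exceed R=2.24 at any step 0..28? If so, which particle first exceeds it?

step 0: x0=(0.0800, -0.8500) x1=(-1.9400, 0.5300) x2=(0.7600, 1.8600)
step 1: x0=(0.0651, -0.8774) x1=(-1.9185, 0.5048) x2=(0.7602, 1.8495)
step 2: x0=(0.0500, -0.9043) x1=(-1.8962, 0.4795) x2=(0.7601, 1.8385)
step 3: x0=(0.0347, -0.9306) x1=(-1.8731, 0.4540) x2=(0.7597, 1.8271)
step 4: x0=(0.0193, -0.9564) x1=(-1.8493, 0.4283) x2=(0.7590, 1.8151)
step 5: x0=(0.0037, -0.9815) x1=(-1.8246, 0.4024) x2=(0.7581, 1.8027)
step 6: x0=(-0.0120, -1.0061) x1=(-1.7991, 0.3763) x2=(0.7568, 1.7897)
step 7: x0=(-0.0280, -1.0302) x1=(-1.7727, 0.3500) x2=(0.7553, 1.7763)
step 8: x0=(-0.0441, -1.0536) x1=(-1.7455, 0.3235) x2=(0.7534, 1.7624)
step 9: x0=(-0.0605, -1.0764) x1=(-1.7175, 0.2967) x2=(0.7513, 1.7480)
step 10: x0=(-0.0770, -1.0987) x1=(-1.6885, 0.2696) x2=(0.7489, 1.7331)
step 11: x0=(-0.0938, -1.1203) x1=(-1.6587, 0.2423) x2=(0.7461, 1.7178)
step 12: x0=(-0.1107, -1.1413) x1=(-1.6280, 0.2147) x2=(0.7431, 1.7019)
step 13: x0=(-0.1279, -1.1617) x1=(-1.5963, 0.1867) x2=(0.7398, 1.6856)
step 14: x0=(-0.1454, -1.1814) x1=(-1.5636, 0.1584) x2=(0.7361, 1.6688)
step 15: x0=(-0.1631, -1.2005) x1=(-1.5300, 0.1297) x2=(0.7321, 1.6515)
step 16: x0=(-0.1810, -1.2188) x1=(-1.4953, 0.1006) x2=(0.7279, 1.6337)
step 17: x0=(-0.1992, -1.2365) x1=(-1.4597, 0.0711) x2=(0.7233, 1.6155)
step 18: x0=(-0.2177, -1.2534) x1=(-1.4229, 0.0412) x2=(0.7184, 1.5967)
step 19: x0=(-0.2364, -1.2696) x1=(-1.3851, 0.0107) x2=(0.7131, 1.5774)
step 20: x0=(-0.2555, -1.2849) x1=(-1.3462, -0.0204) x2=(0.7075, 1.5576)
step 21: x0=(-0.2749, -1.2995) x1=(-1.3061, -0.0521) x2=(0.7016, 1.5373)
step 22: x0=(-0.2946, -1.3132) x1=(-1.2649, -0.0844) x2=(0.6954, 1.5165)
step 23: x0=(-0.3147, -1.3259) x1=(-1.2224, -0.1175) x2=(0.6888, 1.4951)
step 24: x0=(-0.3351, -1.3377) x1=(-1.1786, -0.1514) x2=(0.6818, 1.4732)
step 25: x0=(-0.3559, -1.3485) x1=(-1.1336, -0.1863) x2=(0.6745, 1.4507)
step 26: x0=(-0.3771, -1.3582) x1=(-1.0872, -0.2223) x2=(0.6669, 1.4277)
step 27: x0=(-0.3987, -1.3666) x1=(-1.0395, -0.2594) x2=(0.6589, 1.4042)
step 28: x0=(-0.4208, -1.3738) x1=(-0.9903, -0.2979) x2=(0.6505, 1.3800)

no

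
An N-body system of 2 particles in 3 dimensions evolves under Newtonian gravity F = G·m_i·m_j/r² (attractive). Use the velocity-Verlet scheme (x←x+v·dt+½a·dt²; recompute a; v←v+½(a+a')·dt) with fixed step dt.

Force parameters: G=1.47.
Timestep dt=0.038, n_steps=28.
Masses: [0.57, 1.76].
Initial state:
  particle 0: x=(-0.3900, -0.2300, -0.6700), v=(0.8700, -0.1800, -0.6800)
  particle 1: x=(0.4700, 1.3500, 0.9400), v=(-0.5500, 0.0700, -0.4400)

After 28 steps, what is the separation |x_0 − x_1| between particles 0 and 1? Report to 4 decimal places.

step 0: x0=(-0.3900, -0.2300, -0.6700) x1=(0.4700, 1.3500, 0.9400)
step 1: x0=(-0.3568, -0.2366, -0.6956) x1=(0.4491, 1.3526, 0.9232)
step 2: x0=(-0.3234, -0.2428, -0.7208) x1=(0.4281, 1.3550, 0.9063)
step 3: x0=(-0.2898, -0.2486, -0.7456) x1=(0.4070, 1.3574, 0.8892)
step 4: x0=(-0.2561, -0.2539, -0.7699) x1=(0.3858, 1.3595, 0.8720)
step 5: x0=(-0.2221, -0.2588, -0.7937) x1=(0.3647, 1.3616, 0.8546)
step 6: x0=(-0.1880, -0.2633, -0.8171) x1=(0.3434, 1.3634, 0.8371)
step 7: x0=(-0.1537, -0.2673, -0.8401) x1=(0.3221, 1.3652, 0.8195)
step 8: x0=(-0.1193, -0.2708, -0.8626) x1=(0.3008, 1.3668, 0.8017)
step 9: x0=(-0.0848, -0.2739, -0.8846) x1=(0.2794, 1.3682, 0.7837)
step 10: x0=(-0.0502, -0.2765, -0.9062) x1=(0.2580, 1.3695, 0.7656)
step 11: x0=(-0.0155, -0.2787, -0.9272) x1=(0.2366, 1.3707, 0.7473)
step 12: x0=(0.0193, -0.2804, -0.9478) x1=(0.2151, 1.3717, 0.7289)
step 13: x0=(0.0541, -0.2816, -0.9680) x1=(0.1937, 1.3725, 0.7103)
step 14: x0=(0.0890, -0.2824, -0.9876) x1=(0.1722, 1.3732, 0.6916)
step 15: x0=(0.1239, -0.2827, -1.0068) x1=(0.1507, 1.3737, 0.6727)
step 16: x0=(0.1588, -0.2825, -1.0255) x1=(0.1292, 1.3741, 0.6537)
step 17: x0=(0.1937, -0.2818, -1.0437) x1=(0.1077, 1.3743, 0.6345)
step 18: x0=(0.2286, -0.2807, -1.0615) x1=(0.0862, 1.3744, 0.6152)
step 19: x0=(0.2634, -0.2791, -1.0787) x1=(0.0647, 1.3743, 0.5957)
step 20: x0=(0.2982, -0.2770, -1.0955) x1=(0.0433, 1.3741, 0.5760)
step 21: x0=(0.3329, -0.2745, -1.1118) x1=(0.0218, 1.3737, 0.5562)
step 22: x0=(0.3675, -0.2715, -1.1277) x1=(0.0004, 1.3732, 0.5363)
step 23: x0=(0.4020, -0.2680, -1.1431) x1=(-0.0209, 1.3725, 0.5162)
step 24: x0=(0.4364, -0.2641, -1.1580) x1=(-0.0423, 1.3717, 0.4959)
step 25: x0=(0.4707, -0.2597, -1.1724) x1=(-0.0636, 1.3707, 0.4755)
step 26: x0=(0.5048, -0.2549, -1.1864) x1=(-0.0848, 1.3696, 0.4549)
step 27: x0=(0.5387, -0.2496, -1.2000) x1=(-0.1060, 1.3684, 0.4342)
step 28: x0=(0.5725, -0.2439, -1.2131) x1=(-0.1271, 1.3669, 0.4134)

2.3937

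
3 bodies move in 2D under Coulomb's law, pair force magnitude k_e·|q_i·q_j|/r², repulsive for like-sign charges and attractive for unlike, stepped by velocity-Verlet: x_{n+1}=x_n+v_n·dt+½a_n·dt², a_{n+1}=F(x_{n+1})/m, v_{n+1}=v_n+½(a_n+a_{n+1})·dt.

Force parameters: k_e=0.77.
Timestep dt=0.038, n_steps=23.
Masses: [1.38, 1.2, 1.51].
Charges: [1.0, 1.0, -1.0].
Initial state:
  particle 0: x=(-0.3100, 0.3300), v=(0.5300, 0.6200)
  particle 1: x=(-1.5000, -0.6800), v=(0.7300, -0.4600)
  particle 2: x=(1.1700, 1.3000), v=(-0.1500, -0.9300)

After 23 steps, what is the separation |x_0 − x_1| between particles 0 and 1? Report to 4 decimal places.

2.4037

step 0: x0=(-0.3100, 0.3300) x1=(-1.5000, -0.6800) x2=(1.1700, 1.3000)
step 1: x0=(-0.2896, 0.3537) x1=(-1.4724, -0.6976) x2=(1.1642, 1.2646)
step 2: x0=(-0.2688, 0.3778) x1=(-1.4450, -0.7154) x2=(1.1581, 1.2290)
step 3: x0=(-0.2475, 0.4023) x1=(-1.4177, -0.7333) x2=(1.1517, 1.1932)
step 4: x0=(-0.2256, 0.4271) x1=(-1.3907, -0.7515) x2=(1.1450, 1.1572)
step 5: x0=(-0.2033, 0.4523) x1=(-1.3638, -0.7698) x2=(1.1380, 1.1211)
step 6: x0=(-0.1805, 0.4779) x1=(-1.3370, -0.7883) x2=(1.1307, 1.0848)
step 7: x0=(-0.1571, 0.5038) x1=(-1.3104, -0.8070) x2=(1.1229, 1.0482)
step 8: x0=(-0.1332, 0.5301) x1=(-1.2840, -0.8259) x2=(1.1148, 1.0115)
step 9: x0=(-0.1087, 0.5567) x1=(-1.2576, -0.8449) x2=(1.1061, 0.9746)
step 10: x0=(-0.0836, 0.5837) x1=(-1.2313, -0.8641) x2=(1.0971, 0.9374)
step 11: x0=(-0.0578, 0.6110) x1=(-1.2051, -0.8834) x2=(1.0874, 0.9001)
step 12: x0=(-0.0313, 0.6386) x1=(-1.1790, -0.9029) x2=(1.0772, 0.8626)
step 13: x0=(-0.0041, 0.6666) x1=(-1.1530, -0.9225) x2=(1.0664, 0.8250)
step 14: x0=(0.0240, 0.6948) x1=(-1.1270, -0.9422) x2=(1.0549, 0.7872)
step 15: x0=(0.0529, 0.7233) x1=(-1.1010, -0.9620) x2=(1.0426, 0.7492)
step 16: x0=(0.0827, 0.7519) x1=(-1.0751, -0.9820) x2=(1.0294, 0.7112)
step 17: x0=(0.1135, 0.7806) x1=(-1.0491, -1.0020) x2=(1.0154, 0.6732)
step 18: x0=(0.1454, 0.8094) x1=(-1.0232, -1.0221) x2=(1.0004, 0.6352)
step 19: x0=(0.1784, 0.8381) x1=(-0.9973, -1.0423) x2=(0.9844, 0.5973)
step 20: x0=(0.2126, 0.8666) x1=(-0.9714, -1.0626) x2=(0.9673, 0.5596)
step 21: x0=(0.2480, 0.8948) x1=(-0.9455, -1.0829) x2=(0.9491, 0.5223)
step 22: x0=(0.2846, 0.9226) x1=(-0.9195, -1.1033) x2=(0.9298, 0.4855)
step 23: x0=(0.3224, 0.9497) x1=(-0.8935, -1.1238) x2=(0.9093, 0.4492)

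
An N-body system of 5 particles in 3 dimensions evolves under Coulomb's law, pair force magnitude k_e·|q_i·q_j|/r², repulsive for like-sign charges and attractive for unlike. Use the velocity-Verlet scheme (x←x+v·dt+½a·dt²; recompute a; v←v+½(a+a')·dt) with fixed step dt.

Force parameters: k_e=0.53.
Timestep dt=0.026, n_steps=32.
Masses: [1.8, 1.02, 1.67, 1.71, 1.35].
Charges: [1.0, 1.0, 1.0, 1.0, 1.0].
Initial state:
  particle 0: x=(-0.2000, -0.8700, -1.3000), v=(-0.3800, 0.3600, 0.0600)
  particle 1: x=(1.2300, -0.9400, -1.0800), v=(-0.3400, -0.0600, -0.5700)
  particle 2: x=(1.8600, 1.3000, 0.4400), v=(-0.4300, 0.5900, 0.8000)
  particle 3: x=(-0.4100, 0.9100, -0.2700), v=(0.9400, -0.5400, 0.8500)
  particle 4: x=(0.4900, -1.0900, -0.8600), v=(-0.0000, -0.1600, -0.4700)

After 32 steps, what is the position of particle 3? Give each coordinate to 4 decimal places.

step 0: x0=(-0.2000, -0.8700, -1.3000) x1=(1.2300, -0.9400, -1.0800) x2=(1.8600, 1.3000, 0.4400) x3=(-0.4100, 0.9100, -0.2700) x4=(0.4900, -1.0900, -0.8600)
step 1: x0=(-0.2100, -0.8606, -1.2985) x1=(1.2215, -0.9415, -1.0949) x2=(1.8489, 1.3154, 0.4608) x3=(-0.3856, 0.8960, -0.2479) x4=(0.4900, -1.0943, -0.8721)
step 2: x0=(-0.2204, -0.8512, -1.2973) x1=(1.2138, -0.9431, -1.1100) x2=(1.8378, 1.3308, 0.4817) x3=(-0.3613, 0.8821, -0.2257) x4=(0.4898, -1.0988, -0.8839)
step 3: x0=(-0.2311, -0.8418, -1.2961) x1=(1.2068, -0.9445, -1.1253) x2=(1.8267, 1.3463, 0.5026) x3=(-0.3370, 0.8683, -0.2035) x4=(0.4895, -1.1036, -0.8954)
step 4: x0=(-0.2421, -0.8323, -1.2952) x1=(1.2005, -0.9460, -1.1408) x2=(1.8158, 1.3618, 0.5236) x3=(-0.3128, 0.8546, -0.1813) x4=(0.4892, -1.1087, -0.9066)
step 5: x0=(-0.2534, -0.8228, -1.2944) x1=(1.1950, -0.9474, -1.1565) x2=(1.8049, 1.3774, 0.5446) x3=(-0.2887, 0.8410, -0.1590) x4=(0.4887, -1.1140, -0.9176)
step 6: x0=(-0.2651, -0.8132, -1.2938) x1=(1.1902, -0.9487, -1.1724) x2=(1.7940, 1.3931, 0.5656) x3=(-0.2647, 0.8275, -0.1367) x4=(0.4881, -1.1196, -0.9284)
step 7: x0=(-0.2771, -0.8037, -1.2933) x1=(1.1861, -0.9500, -1.1885) x2=(1.7833, 1.4088, 0.5867) x3=(-0.2407, 0.8140, -0.1144) x4=(0.4873, -1.1255, -0.9388)
step 8: x0=(-0.2893, -0.7940, -1.2930) x1=(1.1828, -0.9513, -1.2049) x2=(1.7726, 1.4245, 0.6079) x3=(-0.2168, 0.8007, -0.0919) x4=(0.4864, -1.1317, -0.9491)
step 9: x0=(-0.3019, -0.7843, -1.2928) x1=(1.1803, -0.9525, -1.2215) x2=(1.7619, 1.4404, 0.6290) x3=(-0.1930, 0.7874, -0.0695) x4=(0.4854, -1.1382, -0.9591)
step 10: x0=(-0.3148, -0.7746, -1.2927) x1=(1.1784, -0.9536, -1.2383) x2=(1.7513, 1.4563, 0.6503) x3=(-0.1692, 0.7743, -0.0470) x4=(0.4843, -1.1450, -0.9688)
step 11: x0=(-0.3279, -0.7648, -1.2928) x1=(1.1773, -0.9547, -1.2554) x2=(1.7408, 1.4722, 0.6716) x3=(-0.1456, 0.7612, -0.0244) x4=(0.4829, -1.1520, -0.9783)
step 12: x0=(-0.3414, -0.7549, -1.2929) x1=(1.1768, -0.9557, -1.2728) x2=(1.7303, 1.4882, 0.6929) x3=(-0.1219, 0.7482, -0.0018) x4=(0.4815, -1.1594, -0.9877)
step 13: x0=(-0.3551, -0.7450, -1.2932) x1=(1.1771, -0.9566, -1.2904) x2=(1.7199, 1.5042, 0.7143) x3=(-0.0984, 0.7353, 0.0209) x4=(0.4799, -1.1671, -0.9968)
step 14: x0=(-0.3691, -0.7351, -1.2936) x1=(1.1780, -0.9575, -1.3083) x2=(1.7096, 1.5204, 0.7357) x3=(-0.0749, 0.7225, 0.0436) x4=(0.4782, -1.1750, -1.0056)
step 15: x0=(-0.3834, -0.7251, -1.2940) x1=(1.1796, -0.9583, -1.3265) x2=(1.6993, 1.5365, 0.7572) x3=(-0.0514, 0.7097, 0.0664) x4=(0.4763, -1.1833, -1.0143)
step 16: x0=(-0.3979, -0.7150, -1.2946) x1=(1.1819, -0.9590, -1.3449) x2=(1.6891, 1.5528, 0.7787) x3=(-0.0281, 0.6970, 0.0892) x4=(0.4743, -1.1918, -1.0228)
step 17: x0=(-0.4127, -0.7049, -1.2953) x1=(1.1847, -0.9597, -1.3636) x2=(1.6789, 1.5690, 0.8002) x3=(-0.0047, 0.6844, 0.1121) x4=(0.4722, -1.2007, -1.0311)
step 18: x0=(-0.4277, -0.6947, -1.2960) x1=(1.1882, -0.9603, -1.3825) x2=(1.6688, 1.5854, 0.8219) x3=(0.0185, 0.6719, 0.1351) x4=(0.4699, -1.2098, -1.0392)
step 19: x0=(-0.4430, -0.6845, -1.2968) x1=(1.1922, -0.9608, -1.4018) x2=(1.6588, 1.6018, 0.8435) x3=(0.0417, 0.6594, 0.1581) x4=(0.4675, -1.2192, -1.0472)
step 20: x0=(-0.4585, -0.6742, -1.2977) x1=(1.1968, -0.9613, -1.4213) x2=(1.6488, 1.6183, 0.8652) x3=(0.0649, 0.6470, 0.1811) x4=(0.4649, -1.2289, -1.0549)
step 21: x0=(-0.4742, -0.6639, -1.2987) x1=(1.2020, -0.9616, -1.4410) x2=(1.6389, 1.6348, 0.8870) x3=(0.0880, 0.6347, 0.2043) x4=(0.4623, -1.2389, -1.0626)
step 22: x0=(-0.4901, -0.6535, -1.2997) x1=(1.2076, -0.9619, -1.4610) x2=(1.6290, 1.6514, 0.9088) x3=(0.1110, 0.6224, 0.2275) x4=(0.4595, -1.2492, -1.0700)
step 23: x0=(-0.5063, -0.6430, -1.3008) x1=(1.2138, -0.9622, -1.4813) x2=(1.6192, 1.6681, 0.9306) x3=(0.1340, 0.6101, 0.2507) x4=(0.4566, -1.2597, -1.0773)
step 24: x0=(-0.5226, -0.6325, -1.3020) x1=(1.2205, -0.9624, -1.5018) x2=(1.6095, 1.6848, 0.9525) x3=(0.1570, 0.5979, 0.2740) x4=(0.4537, -1.2705, -1.0845)
step 25: x0=(-0.5392, -0.6219, -1.3032) x1=(1.2276, -0.9625, -1.5226) x2=(1.5998, 1.7016, 0.9745) x3=(0.1799, 0.5858, 0.2974) x4=(0.4506, -1.2815, -1.0915)
step 26: x0=(-0.5560, -0.6113, -1.3045) x1=(1.2352, -0.9625, -1.5436) x2=(1.5902, 1.7184, 0.9965) x3=(0.2028, 0.5737, 0.3208) x4=(0.4474, -1.2928, -1.0984)
step 27: x0=(-0.5729, -0.6007, -1.3058) x1=(1.2432, -0.9625, -1.5649) x2=(1.5806, 1.7353, 1.0185) x3=(0.2256, 0.5616, 0.3443) x4=(0.4441, -1.3044, -1.1052)
step 28: x0=(-0.5900, -0.5900, -1.3072) x1=(1.2516, -0.9624, -1.5864) x2=(1.5711, 1.7523, 1.0406) x3=(0.2484, 0.5496, 0.3679) x4=(0.4408, -1.3161, -1.1119)
step 29: x0=(-0.6073, -0.5792, -1.3087) x1=(1.2604, -0.9623, -1.6082) x2=(1.5617, 1.7694, 1.0627) x3=(0.2711, 0.5376, 0.3915) x4=(0.4373, -1.3282, -1.1184)
step 30: x0=(-0.6248, -0.5684, -1.3102) x1=(1.2696, -0.9621, -1.6301) x2=(1.5522, 1.7865, 1.0849) x3=(0.2939, 0.5256, 0.4151) x4=(0.4338, -1.3404, -1.1249)
step 31: x0=(-0.6424, -0.5575, -1.3117) x1=(1.2792, -0.9619, -1.6523) x2=(1.5429, 1.8037, 1.1072) x3=(0.3165, 0.5137, 0.4389) x4=(0.4302, -1.3529, -1.1312)
step 32: x0=(-0.6602, -0.5466, -1.3133) x1=(1.2891, -0.9616, -1.6747) x2=(1.5336, 1.8209, 1.1294) x3=(0.3392, 0.5018, 0.4626) x4=(0.4266, -1.3656, -1.1374)

(0.3392, 0.5018, 0.4626)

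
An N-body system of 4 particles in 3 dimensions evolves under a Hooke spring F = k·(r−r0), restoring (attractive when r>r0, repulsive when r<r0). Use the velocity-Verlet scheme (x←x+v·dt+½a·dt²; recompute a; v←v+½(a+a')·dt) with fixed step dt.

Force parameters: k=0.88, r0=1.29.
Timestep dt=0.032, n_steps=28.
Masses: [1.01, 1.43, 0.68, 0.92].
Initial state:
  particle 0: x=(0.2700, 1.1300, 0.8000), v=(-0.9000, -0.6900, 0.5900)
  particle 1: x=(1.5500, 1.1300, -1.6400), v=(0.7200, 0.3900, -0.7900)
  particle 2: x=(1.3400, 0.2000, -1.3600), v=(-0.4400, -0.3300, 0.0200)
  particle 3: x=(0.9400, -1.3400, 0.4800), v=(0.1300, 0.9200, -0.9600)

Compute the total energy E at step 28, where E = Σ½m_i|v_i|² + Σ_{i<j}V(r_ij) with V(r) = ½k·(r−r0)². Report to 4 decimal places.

step 0: x0=(0.2700, 1.1300, 0.8000) x1=(1.5500, 1.1300, -1.6400) x2=(1.3400, 0.2000, -1.3600) x3=(0.9400, -1.3400, 0.4800)
step 1: x0=(0.2419, 1.1072, 0.8177) x1=(1.5727, 1.1421, -1.6645) x2=(1.3254, 0.1891, -1.3580) x3=(0.9443, -1.3089, 0.4483)
step 2: x0=(0.2152, 1.0829, 0.8332) x1=(1.5948, 1.1534, -1.6874) x2=(1.3098, 0.1776, -1.3534) x3=(0.9487, -1.2744, 0.4147)
step 3: x0=(0.1900, 1.0572, 0.8462) x1=(1.6162, 1.1638, -1.7086) x2=(1.2931, 0.1655, -1.3462) x3=(0.9534, -1.2368, 0.3793)
step 4: x0=(0.1664, 1.0302, 0.8567) x1=(1.6368, 1.1735, -1.7282) x2=(1.2754, 0.1531, -1.3364) x3=(0.9583, -1.1961, 0.3422)
step 5: x0=(0.1443, 1.0019, 0.8647) x1=(1.6567, 1.1822, -1.7461) x2=(1.2568, 0.1403, -1.3242) x3=(0.9633, -1.1525, 0.3034)
step 6: x0=(0.1239, 0.9725, 0.8702) x1=(1.6759, 1.1901, -1.7623) x2=(1.2372, 0.1274, -1.3097) x3=(0.9684, -1.1060, 0.2630)
step 7: x0=(0.1050, 0.9419, 0.8731) x1=(1.6942, 1.1970, -1.7769) x2=(1.2168, 0.1143, -1.2929) x3=(0.9737, -1.0569, 0.2212)
step 8: x0=(0.0879, 0.9104, 0.8734) x1=(1.7116, 1.2031, -1.7897) x2=(1.1955, 0.1013, -1.2741) x3=(0.9791, -1.0052, 0.1780)
step 9: x0=(0.0724, 0.8780, 0.8711) x1=(1.7282, 1.2082, -1.8008) x2=(1.1734, 0.0884, -1.2533) x3=(0.9847, -0.9512, 0.1336)
step 10: x0=(0.0585, 0.8447, 0.8662) x1=(1.7439, 1.2124, -1.8102) x2=(1.1505, 0.0758, -1.2306) x3=(0.9903, -0.8950, 0.0881)
step 11: x0=(0.0464, 0.8106, 0.8587) x1=(1.7586, 1.2156, -1.8179) x2=(1.1270, 0.0634, -1.2064) x3=(0.9960, -0.8368, 0.0415)
step 12: x0=(0.0360, 0.7760, 0.8486) x1=(1.7724, 1.2179, -1.8239) x2=(1.1029, 0.0516, -1.1806) x3=(1.0018, -0.7767, -0.0060)
step 13: x0=(0.0272, 0.7407, 0.8360) x1=(1.7853, 1.2193, -1.8282) x2=(1.0782, 0.0402, -1.1535) x3=(1.0077, -0.7149, -0.0542)
step 14: x0=(0.0201, 0.7050, 0.8209) x1=(1.7971, 1.2197, -1.8308) x2=(1.0530, 0.0295, -1.1254) x3=(1.0136, -0.6517, -0.1032)
step 15: x0=(0.0147, 0.6689, 0.8034) x1=(1.8079, 1.2191, -1.8318) x2=(1.0274, 0.0195, -1.0963) x3=(1.0196, -0.5870, -0.1526)
step 16: x0=(0.0109, 0.6325, 0.7834) x1=(1.8177, 1.2177, -1.8312) x2=(1.0015, 0.0103, -1.0666) x3=(1.0258, -0.5212, -0.2024)
step 17: x0=(0.0087, 0.5959, 0.7611) x1=(1.8264, 1.2153, -1.8290) x2=(0.9752, 0.0020, -1.0364) x3=(1.0319, -0.4544, -0.2525)
step 18: x0=(0.0080, 0.5591, 0.7365) x1=(1.8341, 1.2120, -1.8252) x2=(0.9487, -0.0054, -1.0059) x3=(1.0383, -0.3866, -0.3028)
step 19: x0=(0.0089, 0.5223, 0.7097) x1=(1.8408, 1.2078, -1.8199) x2=(0.9219, -0.0117, -0.9754) x3=(1.0447, -0.3182, -0.3530)
step 20: x0=(0.0113, 0.4855, 0.6809) x1=(1.8464, 1.2028, -1.8132) x2=(0.8948, -0.0171, -0.9450) x3=(1.0513, -0.2492, -0.4031)
step 21: x0=(0.0151, 0.4488, 0.6500) x1=(1.8509, 1.1969, -1.8049) x2=(0.8675, -0.0215, -0.9151) x3=(1.0582, -0.1797, -0.4529)
step 22: x0=(0.0203, 0.4122, 0.6172) x1=(1.8544, 1.1902, -1.7953) x2=(0.8399, -0.0249, -0.8858) x3=(1.0655, -0.1098, -0.5023)
step 23: x0=(0.0268, 0.3758, 0.5825) x1=(1.8569, 1.1826, -1.7843) x2=(0.8118, -0.0275, -0.8573) x3=(1.0732, -0.0394, -0.5512)
step 24: x0=(0.0347, 0.3397, 0.5462) x1=(1.8583, 1.1743, -1.7720) x2=(0.7831, -0.0295, -0.8295) x3=(1.0815, 0.0313, -0.5997)
step 25: x0=(0.0437, 0.3039, 0.5082) x1=(1.8587, 1.1653, -1.7585) x2=(0.7537, -0.0310, -0.8025) x3=(1.0906, 0.1026, -0.6478)
step 26: x0=(0.0540, 0.2685, 0.4686) x1=(1.8581, 1.1555, -1.7438) x2=(0.7237, -0.0324, -0.7762) x3=(1.1004, 0.1745, -0.6955)
step 27: x0=(0.0655, 0.2335, 0.4277) x1=(1.8565, 1.1451, -1.7280) x2=(0.6930, -0.0338, -0.7502) x3=(1.1109, 0.2470, -0.7432)
step 28: x0=(0.0780, 0.1989, 0.3854) x1=(1.8540, 1.1340, -1.7111) x2=(0.6619, -0.0352, -0.7246) x3=(1.1220, 0.3200, -0.7907)
step 0 velocities: v0=(-0.9000, -0.6900, 0.5900) v1=(0.7200, 0.3900, -0.7900) v2=(-0.4400, -0.3300, 0.0200) v3=(0.1300, 0.9200, -0.9600)
step 0: KE=2.6749, PE=4.8239, E=7.4988
step 28 velocities: v0=(0.4078, -1.0726, -1.3403) v1=(-0.0931, -0.3569, 0.5435) v2=(-0.9737, -0.0450, 0.7940) v3=(0.3526, 2.2904, -1.4857)
step 28: KE=5.9037, PE=1.5932, E=7.4969

7.4969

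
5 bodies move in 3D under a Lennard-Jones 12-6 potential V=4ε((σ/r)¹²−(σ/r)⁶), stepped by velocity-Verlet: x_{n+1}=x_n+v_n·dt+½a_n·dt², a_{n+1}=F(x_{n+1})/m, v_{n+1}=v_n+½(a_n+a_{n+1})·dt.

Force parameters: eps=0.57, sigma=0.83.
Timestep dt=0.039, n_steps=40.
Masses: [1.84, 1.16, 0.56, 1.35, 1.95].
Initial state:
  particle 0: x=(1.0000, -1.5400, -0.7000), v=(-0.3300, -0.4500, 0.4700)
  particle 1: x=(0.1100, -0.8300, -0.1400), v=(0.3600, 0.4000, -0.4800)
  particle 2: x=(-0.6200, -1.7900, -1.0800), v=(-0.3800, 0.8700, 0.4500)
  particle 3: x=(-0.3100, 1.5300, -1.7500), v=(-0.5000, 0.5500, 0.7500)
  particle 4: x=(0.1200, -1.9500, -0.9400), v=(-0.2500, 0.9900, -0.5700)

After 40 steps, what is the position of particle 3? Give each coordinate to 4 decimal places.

step 0: x0=(1.0000, -1.5400, -0.7000) x1=(0.1100, -0.8300, -0.1400) x2=(-0.6200, -1.7900, -1.0800) x3=(-0.3100, 1.5300, -1.7500) x4=(0.1200, -1.9500, -0.9400)
step 1: x0=(0.9863, -1.5577, -0.6817) x1=(0.1243, -0.8150, -0.1592) x2=(-0.7124, -1.7390, -1.0770) x3=(-0.3295, 1.5514, -1.7207) x4=(0.1331, -1.9158, -0.9578)
step 2: x0=(0.9713, -1.5753, -0.6634) x1=(0.1392, -0.8012, -0.1793) x2=(-0.8192, -1.6846, -1.0757) x3=(-0.3490, 1.5729, -1.6915) x4=(0.1513, -1.8820, -0.9744)
step 3: x0=(0.9559, -1.5924, -0.6448) x1=(0.1546, -0.7888, -0.2004) x2=(-0.9216, -1.6307, -1.0736) x3=(-0.3685, 1.5943, -1.6622) x4=(0.1683, -1.8476, -0.9911)
step 4: x0=(0.9417, -1.6085, -0.6252) x1=(0.1707, -0.7778, -0.2224) x2=(-1.0199, -1.5773, -1.0711) x3=(-0.3880, 1.6158, -1.6330) x4=(0.1825, -1.8131, -1.0082)
step 5: x0=(0.9307, -1.6231, -0.6035) x1=(0.1875, -0.7684, -0.2454) x2=(-1.1156, -1.5242, -1.0683) x3=(-0.4075, 1.6372, -1.6037) x4=(0.1926, -1.7792, -1.0269)
step 6: x0=(0.9241, -1.6360, -0.5787) x1=(0.2051, -0.7608, -0.2695) x2=(-1.2096, -1.4712, -1.0652) x3=(-0.4270, 1.6586, -1.5745) x4=(0.1976, -1.7457, -1.0479)
step 7: x0=(0.9208, -1.6476, -0.5511) x1=(0.2235, -0.7550, -0.2946) x2=(-1.3026, -1.4184, -1.0621) x3=(-0.4465, 1.6800, -1.5452) x4=(0.1986, -1.7122, -1.0710)
step 8: x0=(0.9189, -1.6583, -0.5219) x1=(0.2426, -0.7513, -0.3207) x2=(-1.3947, -1.3655, -1.0588) x3=(-0.4660, 1.7014, -1.5159) x4=(0.1977, -1.6784, -1.0949)
step 9: x0=(0.9168, -1.6682, -0.4922) x1=(0.2626, -0.7498, -0.3480) x2=(-1.4864, -1.3128, -1.0555) x3=(-0.4855, 1.7228, -1.4867) x4=(0.1963, -1.6440, -1.1187)
step 10: x0=(0.9135, -1.6773, -0.4629) x1=(0.2834, -0.7506, -0.3764) x2=(-1.5776, -1.2600, -1.0522) x3=(-0.5050, 1.7442, -1.4574) x4=(0.1954, -1.6089, -1.1415)
step 11: x0=(0.9087, -1.6854, -0.4343) x1=(0.3051, -0.7541, -0.4060) x2=(-1.6686, -1.2073, -1.0489) x3=(-0.5245, 1.7656, -1.4281) x4=(0.1954, -1.5733, -1.1629)
step 12: x0=(0.9024, -1.6923, -0.4066) x1=(0.3275, -0.7605, -0.4368) x2=(-1.7594, -1.1545, -1.0456) x3=(-0.5439, 1.7870, -1.3988) x4=(0.1963, -1.5370, -1.1827)
step 13: x0=(0.8945, -1.6980, -0.3800) x1=(0.3507, -0.7699, -0.4689) x2=(-1.8500, -1.1018, -1.0422) x3=(-0.5634, 1.8084, -1.3696) x4=(0.1982, -1.5000, -1.2007)
step 14: x0=(0.8852, -1.7024, -0.3543) x1=(0.3746, -0.7825, -0.5024) x2=(-1.9405, -1.0491, -1.0388) x3=(-0.5829, 1.8298, -1.3403) x4=(0.2009, -1.4624, -1.2170)
step 15: x0=(0.8746, -1.7054, -0.3297) x1=(0.3991, -0.7983, -0.5371) x2=(-2.0310, -0.9964, -1.0355) x3=(-0.6024, 1.8512, -1.3110) x4=(0.2045, -1.4241, -1.2316)
step 16: x0=(0.8628, -1.7070, -0.3061) x1=(0.4244, -0.8168, -0.5721) x2=(-2.1214, -0.9437, -1.0321) x3=(-0.6219, 1.8725, -1.2817) x4=(0.2087, -1.3857, -1.2450)
step 17: x0=(0.8500, -1.7072, -0.2836) x1=(0.4510, -0.8358, -0.6051) x2=(-2.2117, -0.8910, -1.0288) x3=(-0.6414, 1.8939, -1.2525) x4=(0.2131, -1.3482, -1.2587)
step 18: x0=(0.8363, -1.7061, -0.2620) x1=(0.4811, -0.8511, -0.6303) x2=(-2.3020, -0.8383, -1.0254) x3=(-0.6609, 1.9152, -1.2232) x4=(0.2163, -1.3141, -1.2760)
step 19: x0=(0.8218, -1.7036, -0.2414) x1=(0.5176, -0.8580, -0.6409) x2=(-2.3923, -0.7856, -1.0220) x3=(-0.6804, 1.9366, -1.1939) x4=(0.2164, -1.2863, -1.3012)
step 20: x0=(0.8067, -1.7000, -0.2218) x1=(0.5604, -0.8584, -0.6381) x2=(-2.4825, -0.7329, -1.0187) x3=(-0.6998, 1.9580, -1.1646) x4=(0.2133, -1.2635, -1.3334)
step 21: x0=(0.7911, -1.6954, -0.2029) x1=(0.6061, -0.8571, -0.6294) x2=(-2.5727, -0.6802, -1.0153) x3=(-0.7193, 1.9793, -1.1353) x4=(0.2089, -1.2426, -1.3684)
step 22: x0=(0.7753, -1.6900, -0.1847) x1=(0.6524, -0.8567, -0.6197) x2=(-2.6630, -0.6275, -1.0119) x3=(-0.7388, 2.0006, -1.1061) x4=(0.2044, -1.2219, -1.4034)
step 23: x0=(0.7592, -1.6840, -0.1669) x1=(0.6980, -0.8576, -0.6110) x2=(-2.7532, -0.5748, -1.0086) x3=(-0.7583, 2.0220, -1.0768) x4=(0.2005, -1.2010, -1.4373)
step 24: x0=(0.7431, -1.6777, -0.1495) x1=(0.7426, -0.8597, -0.6038) x2=(-2.8433, -0.5221, -1.0052) x3=(-0.7778, 2.0433, -1.0475) x4=(0.1973, -1.1797, -1.4701)
step 25: x0=(0.7269, -1.6712, -0.1324) x1=(0.7862, -0.8626, -0.5981) x2=(-2.9335, -0.4694, -1.0018) x3=(-0.7973, 2.0646, -1.0182) x4=(0.1948, -1.1581, -1.5016)
step 26: x0=(0.7106, -1.6646, -0.1154) x1=(0.8287, -0.8661, -0.5937) x2=(-3.0237, -0.4167, -0.9985) x3=(-0.8168, 2.0860, -0.9889) x4=(0.1929, -1.1363, -1.5322)
step 27: x0=(0.6943, -1.6576, -0.0987) x1=(0.8705, -0.8703, -0.5904) x2=(-3.1139, -0.3640, -0.9951) x3=(-0.8362, 2.1073, -0.9597) x4=(0.1915, -1.1143, -1.5620)
step 28: x0=(0.6781, -1.6503, -0.0824) x1=(0.9114, -0.8753, -0.5877) x2=(-3.2040, -0.3113, -0.9918) x3=(-0.8557, 2.1286, -0.9304) x4=(0.1906, -1.0922, -1.5911)
step 29: x0=(0.6620, -1.6424, -0.0664) x1=(0.9515, -0.8814, -0.5851) x2=(-3.2942, -0.2585, -0.9884) x3=(-0.8752, 2.1499, -0.9011) x4=(0.1900, -1.0700, -1.6197)
step 30: x0=(0.6462, -1.6337, -0.0511) x1=(0.9907, -0.8887, -0.5825) x2=(-3.3844, -0.2058, -0.9850) x3=(-0.8947, 2.1713, -0.8718) x4=(0.1897, -1.0478, -1.6478)
step 31: x0=(0.6307, -1.6242, -0.0364) x1=(1.0288, -0.8975, -0.5795) x2=(-3.4745, -0.1531, -0.9817) x3=(-0.9142, 2.1926, -0.8425) x4=(0.1897, -1.0255, -1.6755)
step 32: x0=(0.6157, -1.6138, -0.0224) x1=(1.0659, -0.9077, -0.5758) x2=(-3.5647, -0.1004, -0.9783) x3=(-0.9337, 2.2139, -0.8132) x4=(0.1899, -1.0033, -1.7029)
step 33: x0=(0.6013, -1.6024, -0.0091) x1=(1.1018, -0.9193, -0.5713) x2=(-3.6548, -0.0477, -0.9749) x3=(-0.9532, 2.2352, -0.7840) x4=(0.1902, -0.9810, -1.7300)
step 34: x0=(0.5875, -1.5902, 0.0033) x1=(1.1363, -0.9325, -0.5659) x2=(-3.7450, 0.0050, -0.9716) x3=(-0.9726, 2.2565, -0.7547) x4=(0.1907, -0.9588, -1.7570)
step 35: x0=(0.5745, -1.5770, 0.0150) x1=(1.1696, -0.9470, -0.5596) x2=(-3.8351, 0.0577, -0.9682) x3=(-0.9921, 2.2778, -0.7254) x4=(0.1913, -0.9365, -1.7838)
step 36: x0=(0.5622, -1.5630, 0.0258) x1=(1.2015, -0.9628, -0.5523) x2=(-3.9253, 0.1104, -0.9649) x3=(-1.0116, 2.2991, -0.6961) x4=(0.1920, -0.9143, -1.8104)
step 37: x0=(0.5507, -1.5483, 0.0360) x1=(1.2319, -0.9798, -0.5439) x2=(-4.0154, 0.1632, -0.9615) x3=(-1.0311, 2.3204, -0.6668) x4=(0.1928, -0.8921, -1.8369)
step 38: x0=(0.5401, -1.5328, 0.0453) x1=(1.2609, -0.9979, -0.5346) x2=(-4.1055, 0.2159, -0.9581) x3=(-1.0506, 2.3418, -0.6376) x4=(0.1937, -0.8698, -1.8633)
step 39: x0=(0.5303, -1.5166, 0.0539) x1=(1.2885, -1.0171, -0.5242) x2=(-4.1957, 0.2686, -0.9548) x3=(-1.0701, 2.3631, -0.6083) x4=(0.1946, -0.8477, -1.8897)
step 40: x0=(0.5215, -1.4999, 0.0619) x1=(1.3145, -1.0372, -0.5128) x2=(-4.2858, 0.3213, -0.9514) x3=(-1.0895, 2.3844, -0.5790) x4=(0.1955, -0.8255, -1.9159)

(-1.0895, 2.3844, -0.5790)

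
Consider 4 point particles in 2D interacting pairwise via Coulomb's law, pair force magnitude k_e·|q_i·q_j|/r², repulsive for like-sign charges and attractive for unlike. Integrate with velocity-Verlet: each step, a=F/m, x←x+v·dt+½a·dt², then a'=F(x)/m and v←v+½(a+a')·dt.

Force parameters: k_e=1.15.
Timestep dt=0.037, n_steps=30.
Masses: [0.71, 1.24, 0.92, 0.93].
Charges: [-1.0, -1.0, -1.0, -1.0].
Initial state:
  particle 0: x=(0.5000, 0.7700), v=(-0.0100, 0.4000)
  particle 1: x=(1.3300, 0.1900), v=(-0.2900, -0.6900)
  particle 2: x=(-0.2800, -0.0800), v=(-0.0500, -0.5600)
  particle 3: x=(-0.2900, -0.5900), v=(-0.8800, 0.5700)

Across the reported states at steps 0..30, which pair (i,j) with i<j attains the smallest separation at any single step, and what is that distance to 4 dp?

step 0: x0=(0.5000, 0.7700) x1=(1.3300, 0.1900) x2=(-0.2800, -0.0800) x3=(-0.2900, -0.5900)
step 1: x0=(0.4995, 0.7864) x1=(1.3202, 0.1642) x2=(-0.2825, -0.0980) x3=(-0.3230, -0.5726)
step 2: x0=(0.4989, 0.8060) x1=(1.3122, 0.1380) x2=(-0.2859, -0.1094) x3=(-0.3575, -0.5634)
step 3: x0=(0.4982, 0.8288) x1=(1.3059, 0.1112) x2=(-0.2894, -0.1139) x3=(-0.3941, -0.5628)
step 4: x0=(0.4974, 0.8547) x1=(1.3012, 0.0840) x2=(-0.2924, -0.1115) x3=(-0.4333, -0.5708)
step 5: x0=(0.4967, 0.8835) x1=(1.2981, 0.0562) x2=(-0.2947, -0.1029) x3=(-0.4754, -0.5864)
step 6: x0=(0.4960, 0.9152) x1=(1.2965, 0.0279) x2=(-0.2960, -0.0892) x3=(-0.5204, -0.6085)
step 7: x0=(0.4956, 0.9497) x1=(1.2964, -0.0009) x2=(-0.2965, -0.0715) x3=(-0.5683, -0.6361)
step 8: x0=(0.4953, 0.9868) x1=(1.2976, -0.0302) x2=(-0.2964, -0.0506) x3=(-0.6187, -0.6681)
step 9: x0=(0.4953, 1.0265) x1=(1.3000, -0.0600) x2=(-0.2960, -0.0275) x3=(-0.6714, -0.7037)
step 10: x0=(0.4957, 1.0685) x1=(1.3036, -0.0903) x2=(-0.2954, -0.0026) x3=(-0.7261, -0.7422)
step 11: x0=(0.4964, 1.1129) x1=(1.3084, -0.1210) x2=(-0.2949, 0.0235) x3=(-0.7824, -0.7831)
step 12: x0=(0.4976, 1.1595) x1=(1.3142, -0.1522) x2=(-0.2947, 0.0506) x3=(-0.8403, -0.8260)
step 13: x0=(0.4991, 1.2082) x1=(1.3210, -0.1838) x2=(-0.2947, 0.0784) x3=(-0.8994, -0.8707)
step 14: x0=(0.5011, 1.2588) x1=(1.3287, -0.2159) x2=(-0.2952, 0.1067) x3=(-0.9598, -0.9167)
step 15: x0=(0.5035, 1.3113) x1=(1.3374, -0.2484) x2=(-0.2962, 0.1353) x3=(-1.0212, -0.9640)
step 16: x0=(0.5064, 1.3656) x1=(1.3468, -0.2812) x2=(-0.2977, 0.1642) x3=(-1.0835, -1.0124)
step 17: x0=(0.5097, 1.4215) x1=(1.3571, -0.3145) x2=(-0.2997, 0.1934) x3=(-1.1466, -1.0617)
step 18: x0=(0.5135, 1.4791) x1=(1.3680, -0.3481) x2=(-0.3023, 0.2226) x3=(-1.2105, -1.1119)
step 19: x0=(0.5177, 1.5382) x1=(1.3797, -0.3821) x2=(-0.3055, 0.2519) x3=(-1.2751, -1.1628)
step 20: x0=(0.5223, 1.5987) x1=(1.3920, -0.4164) x2=(-0.3092, 0.2813) x3=(-1.3404, -1.2144)
step 21: x0=(0.5273, 1.6605) x1=(1.4049, -0.4511) x2=(-0.3135, 0.3106) x3=(-1.4061, -1.2666)
step 22: x0=(0.5327, 1.7237) x1=(1.4184, -0.4861) x2=(-0.3183, 0.3400) x3=(-1.4725, -1.3193)
step 23: x0=(0.5386, 1.7880) x1=(1.4323, -0.5215) x2=(-0.3236, 0.3694) x3=(-1.5393, -1.3726)
step 24: x0=(0.5448, 1.8536) x1=(1.4468, -0.5571) x2=(-0.3295, 0.3988) x3=(-1.6065, -1.4263)
step 25: x0=(0.5513, 1.9202) x1=(1.4618, -0.5930) x2=(-0.3358, 0.4281) x3=(-1.6742, -1.4804)
step 26: x0=(0.5582, 1.9878) x1=(1.4772, -0.6292) x2=(-0.3425, 0.4574) x3=(-1.7423, -1.5349)
step 27: x0=(0.5654, 2.0565) x1=(1.4930, -0.6657) x2=(-0.3497, 0.4867) x3=(-1.8107, -1.5897)
step 28: x0=(0.5730, 2.1260) x1=(1.5091, -0.7025) x2=(-0.3573, 0.5159) x3=(-1.8795, -1.6449)
step 29: x0=(0.5808, 2.1965) x1=(1.5257, -0.7395) x2=(-0.3654, 0.5451) x3=(-1.9485, -1.7004)
step 30: x0=(0.5889, 2.2678) x1=(1.5425, -0.7767) x2=(-0.3737, 0.5742) x3=(-2.0179, -1.7562)

pair (2,3), distance 0.4596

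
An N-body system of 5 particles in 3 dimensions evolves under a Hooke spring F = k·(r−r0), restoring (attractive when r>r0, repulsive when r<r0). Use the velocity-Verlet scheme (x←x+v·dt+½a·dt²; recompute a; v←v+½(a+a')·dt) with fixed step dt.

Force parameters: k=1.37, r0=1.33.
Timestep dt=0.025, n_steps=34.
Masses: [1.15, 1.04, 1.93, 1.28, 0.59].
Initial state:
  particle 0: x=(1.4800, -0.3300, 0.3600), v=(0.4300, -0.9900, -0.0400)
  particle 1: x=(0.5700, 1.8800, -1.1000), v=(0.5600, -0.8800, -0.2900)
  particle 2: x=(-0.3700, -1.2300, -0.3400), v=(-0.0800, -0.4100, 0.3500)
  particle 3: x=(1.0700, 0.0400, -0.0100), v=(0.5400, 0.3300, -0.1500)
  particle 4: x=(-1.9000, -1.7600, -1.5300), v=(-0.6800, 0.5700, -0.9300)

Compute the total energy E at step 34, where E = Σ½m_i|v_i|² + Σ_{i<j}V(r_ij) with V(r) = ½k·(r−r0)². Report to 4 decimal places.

24.4771

step 0: x0=(1.4800, -0.3300, 0.3600) x1=(0.5700, 1.8800, -1.1000) x2=(-0.3700, -1.2300, -0.3400) x3=(1.0700, 0.0400, -0.0100) x4=(-1.9000, -1.7600, -1.5300)
step 1: x0=(1.4896, -0.3549, 0.3583) x1=(0.5833, 1.8554, -1.1067) x2=(-0.3717, -1.2397, -0.3314) x3=(1.0825, 0.0481, -0.0144) x4=(-1.9123, -1.7422, -1.5511)
step 2: x0=(1.4969, -0.3803, 0.3551) x1=(0.5953, 1.8257, -1.1123) x2=(-0.3729, -1.2483, -0.3229) x3=(1.0930, 0.0558, -0.0200) x4=(-1.9151, -1.7175, -1.5678)
step 3: x0=(1.5018, -0.4059, 0.3504) x1=(0.6059, 1.7909, -1.1168) x2=(-0.3735, -1.2559, -0.3148) x3=(1.1015, 0.0632, -0.0269) x4=(-1.9085, -1.6860, -1.5801)
step 4: x0=(1.5044, -0.4319, 0.3442) x1=(0.6152, 1.7512, -1.1201) x2=(-0.3736, -1.2623, -0.3068) x3=(1.1080, 0.0703, -0.0350) x4=(-1.8923, -1.6478, -1.5878)
step 5: x0=(1.5046, -0.4582, 0.3365) x1=(0.6230, 1.7066, -1.1225) x2=(-0.3731, -1.2677, -0.2992) x3=(1.1125, 0.0769, -0.0443) x4=(-1.8667, -1.6033, -1.5912)
step 6: x0=(1.5025, -0.4848, 0.3273) x1=(0.6295, 1.6574, -1.1237) x2=(-0.3720, -1.2720, -0.2918) x3=(1.1151, 0.0832, -0.0548) x4=(-1.8318, -1.5526, -1.5901)
step 7: x0=(1.4981, -0.5116, 0.3166) x1=(0.6346, 1.6037, -1.1239) x2=(-0.3703, -1.2753, -0.2846) x3=(1.1158, 0.0890, -0.0663) x4=(-1.7879, -1.4961, -1.5846)
step 8: x0=(1.4914, -0.5386, 0.3045) x1=(0.6384, 1.5456, -1.1231) x2=(-0.3681, -1.2775, -0.2778) x3=(1.1147, 0.0944, -0.0790) x4=(-1.7352, -1.4341, -1.5749)
step 9: x0=(1.4824, -0.5657, 0.2909) x1=(0.6410, 1.4834, -1.1213) x2=(-0.3652, -1.2787, -0.2712) x3=(1.1118, 0.0994, -0.0927) x4=(-1.6740, -1.3670, -1.5611)
step 10: x0=(1.4714, -0.5929, 0.2760) x1=(0.6423, 1.4173, -1.1186) x2=(-0.3617, -1.2788, -0.2648) x3=(1.1072, 0.1040, -0.1073) x4=(-1.6046, -1.2951, -1.5433)
step 11: x0=(1.4582, -0.6201, 0.2597) x1=(0.6423, 1.3475, -1.1149) x2=(-0.3576, -1.2780, -0.2587) x3=(1.1010, 0.1081, -0.1228) x4=(-1.5276, -1.2189, -1.5217)
step 12: x0=(1.4430, -0.6474, 0.2420) x1=(0.6413, 1.2743, -1.1104) x2=(-0.3529, -1.2763, -0.2528) x3=(1.0932, 0.1118, -0.1392) x4=(-1.4433, -1.1388, -1.4965)
step 13: x0=(1.4260, -0.6746, 0.2232) x1=(0.6391, 1.1979, -1.1050) x2=(-0.3476, -1.2736, -0.2472) x3=(1.0839, 0.1150, -0.1564) x4=(-1.3522, -1.0551, -1.4680)
step 14: x0=(1.4071, -0.7018, 0.2031) x1=(0.6360, 1.1186, -1.0988) x2=(-0.3417, -1.2701, -0.2417) x3=(1.0733, 0.1178, -0.1742) x4=(-1.2549, -0.9685, -1.4363)
step 15: x0=(1.3866, -0.7288, 0.1819) x1=(0.6319, 1.0367, -1.0919) x2=(-0.3351, -1.2657, -0.2365) x3=(1.0615, 0.1201, -0.1927) x4=(-1.1519, -0.8792, -1.4018)
step 16: x0=(1.3645, -0.7557, 0.1597) x1=(0.6270, 0.9524, -1.0843) x2=(-0.3280, -1.2605, -0.2315) x3=(1.0485, 0.1220, -0.2116) x4=(-1.0439, -0.7877, -1.3647)
step 17: x0=(1.3409, -0.7823, 0.1365) x1=(0.6212, 0.8660, -1.0761) x2=(-0.3203, -1.2546, -0.2266) x3=(1.0345, 0.1235, -0.2310) x4=(-0.9313, -0.6944, -1.3254)
step 18: x0=(1.3161, -0.8088, 0.1125) x1=(0.6149, 0.7779, -1.0674) x2=(-0.3120, -1.2480, -0.2218) x3=(1.0196, 0.1246, -0.2508) x4=(-0.8149, -0.5999, -1.2841)
step 19: x0=(1.2900, -0.8350, 0.0876) x1=(0.6079, 0.6883, -1.0582) x2=(-0.3033, -1.2408, -0.2172) x3=(1.0039, 0.1253, -0.2707) x4=(-0.6953, -0.5043, -1.2411)
step 20: x0=(1.2630, -0.8610, 0.0620) x1=(0.6004, 0.5974, -1.0485) x2=(-0.2940, -1.2330, -0.2128) x3=(0.9876, 0.1256, -0.2908) x4=(-0.5730, -0.4083, -1.1966)
step 21: x0=(1.2351, -0.8867, 0.0358) x1=(0.5926, 0.5056, -1.0386) x2=(-0.2843, -1.2247, -0.2084) x3=(0.9707, 0.1256, -0.3110) x4=(-0.4486, -0.3120, -1.1511)
step 22: x0=(1.2064, -0.9121, 0.0090) x1=(0.5845, 0.4131, -1.0284) x2=(-0.2741, -1.2159, -0.2042) x3=(0.9536, 0.1254, -0.3310) x4=(-0.3230, -0.2160, -1.1046)
step 23: x0=(1.1771, -0.9372, -0.0182) x1=(0.5763, 0.3201, -1.0181) x2=(-0.2637, -1.2067, -0.2001) x3=(0.9362, 0.1248, -0.3509) x4=(-0.1965, -0.1204, -1.0574)
step 24: x0=(1.1473, -0.9622, -0.0458) x1=(0.5681, 0.2268, -1.0078) x2=(-0.2529, -1.1970, -0.1962) x3=(0.9187, 0.1241, -0.3705) x4=(-0.0700, -0.0255, -1.0097)
step 25: x0=(1.1172, -0.9869, -0.0737) x1=(0.5601, 0.1332, -0.9975) x2=(-0.2418, -1.1871, -0.1924) x3=(0.9012, 0.1232, -0.3897) x4=(0.0559, 0.0685, -0.9616)
step 26: x0=(1.0868, -1.0114, -0.1018) x1=(0.5524, 0.0393, -0.9875) x2=(-0.2305, -1.1767, -0.1888) x3=(0.8840, 0.1221, -0.4084) x4=(0.1805, 0.1618, -0.9133)
step 27: x0=(1.0562, -1.0357, -0.1301) x1=(0.5450, -0.0551, -0.9779) x2=(-0.2189, -1.1661, -0.1853) x3=(0.8670, 0.1211, -0.4265) x4=(0.3036, 0.2548, -0.8648)
step 28: x0=(1.0255, -1.0599, -0.1585) x1=(0.5377, -0.1505, -0.9689) x2=(-0.2072, -1.1551, -0.1819) x3=(0.8504, 0.1199, -0.4440) x4=(0.4252, 0.3483, -0.8159)
step 29: x0=(0.9949, -1.0840, -0.1870) x1=(0.5303, -0.2468, -0.9604) x2=(-0.1953, -1.1438, -0.1786) x3=(0.8341, 0.1186, -0.4608) x4=(0.5459, 0.4422, -0.7670)
step 30: x0=(0.9643, -1.1079, -0.2155) x1=(0.5226, -0.3438, -0.9524) x2=(-0.1833, -1.1322, -0.1755) x3=(0.8182, 0.1172, -0.4770) x4=(0.6657, 0.5366, -0.7181)
step 31: x0=(0.9338, -1.1317, -0.2440) x1=(0.5145, -0.4413, -0.9450) x2=(-0.1712, -1.1202, -0.1725) x3=(0.8025, 0.1154, -0.4927) x4=(0.7850, 0.6313, -0.6692)
step 32: x0=(0.9036, -1.1553, -0.2724) x1=(0.5062, -0.5391, -0.9381) x2=(-0.1590, -1.1079, -0.1695) x3=(0.7869, 0.1133, -0.5079) x4=(0.9039, 0.7256, -0.6201)
step 33: x0=(0.8737, -1.1786, -0.3008) x1=(0.4978, -0.6370, -0.9316) x2=(-0.1467, -1.0953, -0.1665) x3=(0.7712, 0.1109, -0.5228) x4=(1.0224, 0.8191, -0.5708)
step 34: x0=(0.8441, -1.2017, -0.3291) x1=(0.4893, -0.7347, -0.9256) x2=(-0.1343, -1.0822, -0.1636) x3=(0.7553, 0.1082, -0.5376) x4=(1.1403, 0.9108, -0.5213)
step 0 velocities: v0=(0.4300, -0.9900, -0.0400) v1=(0.5600, -0.8800, -0.2900) v2=(-0.0800, -0.4100, 0.3500) v3=(0.5400, 0.3300, -0.1500) v4=(-0.6800, 0.5700, -0.9300)
step 0: KE=2.3250, PE=22.1737, E=24.4988
step 34 velocities: v0=(-1.1725, -0.9152, -1.1272) v1=(-0.3405, -3.9002, 0.2291) v2=(0.4977, 0.5314, 0.1173) v3=(-0.6371, -0.1085, -0.5873) v4=(4.6949, 3.6196, 1.9840)
step 34: KE=22.5417, PE=1.9354, E=24.4771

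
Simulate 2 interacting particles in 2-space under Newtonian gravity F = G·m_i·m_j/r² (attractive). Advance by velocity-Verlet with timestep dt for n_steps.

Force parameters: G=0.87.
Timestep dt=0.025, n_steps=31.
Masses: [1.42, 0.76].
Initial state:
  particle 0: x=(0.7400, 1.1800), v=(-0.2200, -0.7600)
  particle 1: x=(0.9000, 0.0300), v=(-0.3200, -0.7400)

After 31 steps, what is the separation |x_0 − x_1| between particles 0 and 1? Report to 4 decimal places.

step 0: x0=(0.7400, 1.1800) x1=(0.9000, 0.0300)
step 1: x0=(0.7345, 1.1608) x1=(0.8920, 0.0118)
step 2: x0=(0.7291, 1.1414) x1=(0.8838, -0.0059)
step 3: x0=(0.7237, 1.1216) x1=(0.8756, -0.0229)
step 4: x0=(0.7183, 1.1016) x1=(0.8674, -0.0394)
step 5: x0=(0.7130, 1.0812) x1=(0.8590, -0.0554)
step 6: x0=(0.7077, 1.0605) x1=(0.8506, -0.0707)
step 7: x0=(0.7025, 1.0395) x1=(0.8421, -0.0855)
step 8: x0=(0.6973, 1.0182) x1=(0.8335, -0.0996)
step 9: x0=(0.6922, 0.9965) x1=(0.8249, -0.1132)
step 10: x0=(0.6870, 0.9745) x1=(0.8162, -0.1261)
step 11: x0=(0.6820, 0.9522) x1=(0.8074, -0.1384)
step 12: x0=(0.6769, 0.9296) x1=(0.7985, -0.1501)
step 13: x0=(0.6719, 0.9066) x1=(0.7896, -0.1611)
step 14: x0=(0.6670, 0.8832) x1=(0.7806, -0.1715)
step 15: x0=(0.6620, 0.8595) x1=(0.7715, -0.1812)
step 16: x0=(0.6572, 0.8354) x1=(0.7623, -0.1901)
step 17: x0=(0.6523, 0.8109) x1=(0.7531, -0.1984)
step 18: x0=(0.6475, 0.7860) x1=(0.7438, -0.2059)
step 19: x0=(0.6428, 0.7607) x1=(0.7344, -0.2126)
step 20: x0=(0.6380, 0.7350) x1=(0.7250, -0.2186)
step 21: x0=(0.6334, 0.7088) x1=(0.7154, -0.2237)
step 22: x0=(0.6287, 0.6822) x1=(0.7058, -0.2279)
step 23: x0=(0.6241, 0.6550) x1=(0.6961, -0.2312)
step 24: x0=(0.6196, 0.6274) x1=(0.6864, -0.2335)
step 25: x0=(0.6151, 0.5992) x1=(0.6765, -0.2348)
step 26: x0=(0.6106, 0.5704) x1=(0.6666, -0.2350)
step 27: x0=(0.6062, 0.5409) x1=(0.6566, -0.2340)
step 28: x0=(0.6018, 0.5108) x1=(0.6465, -0.2317)
step 29: x0=(0.5975, 0.4799) x1=(0.6363, -0.2280)
step 30: x0=(0.5932, 0.4483) x1=(0.6261, -0.2228)
step 31: x0=(0.5889, 0.4157) x1=(0.6157, -0.2159)

0.6321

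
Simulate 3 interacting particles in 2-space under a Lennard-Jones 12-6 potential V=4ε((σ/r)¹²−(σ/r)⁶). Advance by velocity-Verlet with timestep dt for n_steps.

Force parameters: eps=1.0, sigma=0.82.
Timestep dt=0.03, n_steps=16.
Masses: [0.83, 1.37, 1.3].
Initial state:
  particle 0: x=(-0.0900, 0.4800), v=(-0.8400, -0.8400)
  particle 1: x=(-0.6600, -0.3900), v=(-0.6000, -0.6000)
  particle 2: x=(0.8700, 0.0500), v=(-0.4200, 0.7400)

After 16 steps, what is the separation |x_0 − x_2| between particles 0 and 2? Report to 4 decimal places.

0.9700

step 0: x0=(-0.0900, 0.4800) x1=(-0.6600, -0.3900) x2=(0.8700, 0.0500)
step 1: x0=(-0.1147, 0.4529) x1=(-0.6774, -0.4072) x2=(0.8564, 0.0726)
step 2: x0=(-0.1382, 0.4220) x1=(-0.6936, -0.4227) x2=(0.8408, 0.0958)
step 3: x0=(-0.1604, 0.3874) x1=(-0.7086, -0.4366) x2=(0.8232, 0.1196)
step 4: x0=(-0.1812, 0.3495) x1=(-0.7224, -0.4489) x2=(0.8034, 0.1440)
step 5: x0=(-0.2004, 0.3090) x1=(-0.7353, -0.4599) x2=(0.7815, 0.1686)
step 6: x0=(-0.2173, 0.2669) x1=(-0.7475, -0.4703) x2=(0.7576, 0.1935)
step 7: x0=(-0.2306, 0.2257) x1=(-0.7602, -0.4812) x2=(0.7317, 0.2184)
step 8: x0=(-0.2383, 0.1888) x1=(-0.7746, -0.4946) x2=(0.7042, 0.2433)
step 9: x0=(-0.2389, 0.1588) x1=(-0.7922, -0.5122) x2=(0.6754, 0.2681)
step 10: x0=(-0.2341, 0.1355) x1=(-0.8129, -0.5337) x2=(0.6466, 0.2928)
step 11: x0=(-0.2291, 0.1153) x1=(-0.8355, -0.5574) x2=(0.6196, 0.3178)
step 12: x0=(-0.2307, 0.0945) x1=(-0.8587, -0.5818) x2=(0.5973, 0.3439)
step 13: x0=(-0.2419, 0.0708) x1=(-0.8817, -0.6060) x2=(0.5810, 0.3717)
step 14: x0=(-0.2601, 0.0440) x1=(-0.9043, -0.6298) x2=(0.5688, 0.4010)
step 15: x0=(-0.2809, 0.0157) x1=(-0.9263, -0.6531) x2=(0.5577, 0.4308)
step 16: x0=(-0.3011, -0.0126) x1=(-0.9481, -0.6760) x2=(0.5458, 0.4602)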